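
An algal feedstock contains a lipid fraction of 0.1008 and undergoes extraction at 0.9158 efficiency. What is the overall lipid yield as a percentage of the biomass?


Y = lipid_content * extraction_eff * 100
= 0.1008 * 0.9158 * 100
= 9.2313%

9.2313%


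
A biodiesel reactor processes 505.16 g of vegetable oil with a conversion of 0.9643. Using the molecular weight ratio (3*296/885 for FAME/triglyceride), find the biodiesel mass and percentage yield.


m_FAME = oil * conv * (3 * 296 / 885) = oil * conv * (888/885)
= 505.16 * 0.9643 * 888 / 885
= 488.7771 g
Y = m_FAME / oil * 100 = conv * (888/885) * 100
= 0.9643 * 888 / 885 * 100
= 96.76%

488.7771 g FAME; Y = 96.76%


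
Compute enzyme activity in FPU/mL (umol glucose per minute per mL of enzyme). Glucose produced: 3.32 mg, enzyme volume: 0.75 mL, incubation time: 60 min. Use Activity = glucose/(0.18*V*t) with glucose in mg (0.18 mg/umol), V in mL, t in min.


Activity = glucose_mg / (0.18 mg/umol * V_mL * t_min)
= 3.32 / (0.18 * 0.75 * 60)
= 0.4099 FPU/mL

0.4099 FPU/mL


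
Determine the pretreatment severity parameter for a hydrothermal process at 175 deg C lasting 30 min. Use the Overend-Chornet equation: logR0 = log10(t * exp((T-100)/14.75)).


logR0 = log10(t * exp((T - 100) / 14.75))
= log10(30 * exp((175 - 100) / 14.75))
= 3.6854

3.6854


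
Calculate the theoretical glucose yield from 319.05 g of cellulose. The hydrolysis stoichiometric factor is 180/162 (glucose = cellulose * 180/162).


glucose = cellulose * 180/162
= 319.05 * 180/162
= 354.5000 g

354.5000 g


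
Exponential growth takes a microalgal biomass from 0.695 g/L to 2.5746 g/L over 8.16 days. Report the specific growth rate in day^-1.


mu = ln(X2/X1) / dt
= ln(2.5746/0.695) / 8.16
= 0.1605 per day

0.1605 per day


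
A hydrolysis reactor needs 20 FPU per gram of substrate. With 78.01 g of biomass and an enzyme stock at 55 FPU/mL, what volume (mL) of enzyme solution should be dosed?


V = dosage * m_sub / activity
V = 20 * 78.01 / 55
V = 28.3673 mL

28.3673 mL


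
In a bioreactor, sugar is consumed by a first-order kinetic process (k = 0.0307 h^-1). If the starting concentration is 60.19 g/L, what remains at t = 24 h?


S = S0 * exp(-k * t)
S = 60.19 * exp(-0.0307 * 24)
S = 28.8095 g/L

28.8095 g/L


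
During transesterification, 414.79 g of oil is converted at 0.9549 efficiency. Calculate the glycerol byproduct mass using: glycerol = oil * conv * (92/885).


glycerol = oil * conv * (92/885)
= 414.79 * 0.9549 * 92 / 885
= 41.1747 g

41.1747 g


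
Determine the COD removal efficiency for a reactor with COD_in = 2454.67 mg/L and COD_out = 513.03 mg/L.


eta = (COD_in - COD_out) / COD_in * 100
= (2454.67 - 513.03) / 2454.67 * 100
= 79.0998%

79.0998%


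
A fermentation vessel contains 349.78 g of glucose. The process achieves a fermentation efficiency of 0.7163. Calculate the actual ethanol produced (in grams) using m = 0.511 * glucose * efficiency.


Actual ethanol: m = 0.511 * 349.78 * 0.7163
m = 128.0297 g

128.0297 g


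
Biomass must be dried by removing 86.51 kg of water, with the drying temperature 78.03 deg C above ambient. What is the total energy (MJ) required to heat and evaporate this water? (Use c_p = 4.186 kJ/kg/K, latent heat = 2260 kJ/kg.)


E = m_water * (4.186 * dT + 2260) / 1000
= 86.51 * (4.186 * 78.03 + 2260) / 1000
= 223.7697 MJ

223.7697 MJ


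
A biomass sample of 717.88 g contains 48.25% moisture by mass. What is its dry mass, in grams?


Wd = Ww * (1 - MC/100)
= 717.88 * (1 - 48.25/100)
= 371.5029 g

371.5029 g


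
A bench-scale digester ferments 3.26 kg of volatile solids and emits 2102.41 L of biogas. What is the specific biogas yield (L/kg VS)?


Y = V / VS
= 2102.41 / 3.26
= 644.9110 L/kg VS

644.9110 L/kg VS


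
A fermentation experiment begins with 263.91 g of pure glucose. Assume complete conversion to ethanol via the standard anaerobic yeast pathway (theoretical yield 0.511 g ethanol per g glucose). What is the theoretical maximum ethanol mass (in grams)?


Theoretical ethanol yield: m_EtOH = 0.511 * m_glucose
m_EtOH = 0.511 * 263.91 = 134.8580 g

134.8580 g


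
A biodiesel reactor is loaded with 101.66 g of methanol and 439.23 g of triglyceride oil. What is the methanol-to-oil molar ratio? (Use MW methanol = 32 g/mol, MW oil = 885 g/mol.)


Molar ratio = n_MeOH / n_oil = (MeOH/32) / (oil/885) = (MeOH * 885) / (32 * oil)
= (101.66 * 885) / (32 * 439.23)
= 6.4011

6.4011


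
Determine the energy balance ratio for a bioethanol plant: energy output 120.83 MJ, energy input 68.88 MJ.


EROI = E_out / E_in
= 120.83 / 68.88
= 1.7542

1.7542


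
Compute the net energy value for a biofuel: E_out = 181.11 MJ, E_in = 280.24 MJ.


NEV = E_out - E_in
= 181.11 - 280.24
= -99.1300 MJ

-99.1300 MJ


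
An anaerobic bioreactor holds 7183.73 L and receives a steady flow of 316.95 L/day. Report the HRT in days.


HRT = V / Q
= 7183.73 / 316.95
= 22.6652 days

22.6652 days


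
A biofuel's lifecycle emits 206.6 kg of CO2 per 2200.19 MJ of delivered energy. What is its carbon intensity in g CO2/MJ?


CI = CO2 * 1000 / E
= 206.6 * 1000 / 2200.19
= 93.9010 g CO2/MJ

93.9010 g CO2/MJ


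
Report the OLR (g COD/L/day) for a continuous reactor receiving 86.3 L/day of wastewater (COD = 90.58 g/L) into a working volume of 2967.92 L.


OLR = Q * S / V
= 86.3 * 90.58 / 2967.92
= 2.6338 g/L/day

2.6338 g/L/day


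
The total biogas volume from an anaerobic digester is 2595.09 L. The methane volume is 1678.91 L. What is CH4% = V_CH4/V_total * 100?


CH4% = V_CH4 / V_total * 100
= 1678.91 / 2595.09 * 100
= 64.6956%

64.6956%


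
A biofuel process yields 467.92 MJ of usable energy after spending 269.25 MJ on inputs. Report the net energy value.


NEV = E_out - E_in
= 467.92 - 269.25
= 198.6700 MJ

198.6700 MJ


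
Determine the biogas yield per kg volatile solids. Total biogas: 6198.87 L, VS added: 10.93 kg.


Y = V / VS
= 6198.87 / 10.93
= 567.1427 L/kg VS

567.1427 L/kg VS


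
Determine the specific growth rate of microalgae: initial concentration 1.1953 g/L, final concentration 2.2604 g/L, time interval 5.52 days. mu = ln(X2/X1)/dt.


mu = ln(X2/X1) / dt
= ln(2.2604/1.1953) / 5.52
= 0.1154 per day

0.1154 per day


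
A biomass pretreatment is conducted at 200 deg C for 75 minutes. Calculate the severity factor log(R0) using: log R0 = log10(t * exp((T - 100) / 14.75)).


logR0 = log10(t * exp((T - 100) / 14.75))
= log10(75 * exp((200 - 100) / 14.75))
= 4.8194

4.8194


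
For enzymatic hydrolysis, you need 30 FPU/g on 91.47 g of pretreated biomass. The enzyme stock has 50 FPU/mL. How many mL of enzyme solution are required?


V = dosage * m_sub / activity
V = 30 * 91.47 / 50
V = 54.8820 mL

54.8820 mL


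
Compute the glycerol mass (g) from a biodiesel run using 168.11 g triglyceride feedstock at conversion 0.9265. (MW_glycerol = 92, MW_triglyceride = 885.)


glycerol = oil * conv * (92/885)
= 168.11 * 0.9265 * 92 / 885
= 16.1914 g

16.1914 g


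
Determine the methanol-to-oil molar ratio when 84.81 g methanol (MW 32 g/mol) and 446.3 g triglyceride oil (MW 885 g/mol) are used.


Molar ratio = n_MeOH / n_oil = (MeOH/32) / (oil/885) = (MeOH * 885) / (32 * oil)
= (84.81 * 885) / (32 * 446.3)
= 5.2555

5.2555


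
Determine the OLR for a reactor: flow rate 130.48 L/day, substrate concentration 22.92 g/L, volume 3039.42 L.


OLR = Q * S / V
= 130.48 * 22.92 / 3039.42
= 0.9839 g/L/day

0.9839 g/L/day


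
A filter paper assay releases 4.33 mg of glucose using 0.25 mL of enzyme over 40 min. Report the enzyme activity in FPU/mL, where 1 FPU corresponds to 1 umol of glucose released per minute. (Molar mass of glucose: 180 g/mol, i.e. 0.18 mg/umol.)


Activity = glucose_mg / (0.18 mg/umol * V_mL * t_min)
= 4.33 / (0.18 * 0.25 * 40)
= 2.4056 FPU/mL

2.4056 FPU/mL


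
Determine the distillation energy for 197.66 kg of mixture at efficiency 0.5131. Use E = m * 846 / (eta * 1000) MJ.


E = m * 846 / (eta * 1000)
= 197.66 * 846 / (0.5131 * 1000)
= 325.9021 MJ

325.9021 MJ


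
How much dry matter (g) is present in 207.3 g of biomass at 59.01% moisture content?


Wd = Ww * (1 - MC/100)
= 207.3 * (1 - 59.01/100)
= 84.9723 g

84.9723 g


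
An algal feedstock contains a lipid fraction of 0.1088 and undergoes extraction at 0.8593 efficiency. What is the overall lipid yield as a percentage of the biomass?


Y = lipid_content * extraction_eff * 100
= 0.1088 * 0.8593 * 100
= 9.3492%

9.3492%


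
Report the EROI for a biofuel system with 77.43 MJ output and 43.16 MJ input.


EROI = E_out / E_in
= 77.43 / 43.16
= 1.7940

1.7940


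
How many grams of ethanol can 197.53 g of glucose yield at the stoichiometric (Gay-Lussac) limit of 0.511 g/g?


Theoretical ethanol yield: m_EtOH = 0.511 * m_glucose
m_EtOH = 0.511 * 197.53 = 100.9378 g

100.9378 g


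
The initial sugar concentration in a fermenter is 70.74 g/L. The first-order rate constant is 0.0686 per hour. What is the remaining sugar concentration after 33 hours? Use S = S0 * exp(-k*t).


S = S0 * exp(-k * t)
S = 70.74 * exp(-0.0686 * 33)
S = 7.3538 g/L

7.3538 g/L


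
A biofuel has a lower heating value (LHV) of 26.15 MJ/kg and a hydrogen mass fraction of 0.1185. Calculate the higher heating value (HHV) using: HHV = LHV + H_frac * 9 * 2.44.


HHV = LHV + H_frac * 9 * 2.44
= 26.15 + 0.1185 * 9 * 2.44
= 28.7523 MJ/kg

28.7523 MJ/kg


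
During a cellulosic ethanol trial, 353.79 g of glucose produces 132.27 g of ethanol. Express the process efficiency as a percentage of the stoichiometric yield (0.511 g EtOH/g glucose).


Fermentation efficiency = (actual / (0.511 * glucose)) * 100
= (132.27 / (0.511 * 353.79)) * 100
= 73.1636%

73.1636%


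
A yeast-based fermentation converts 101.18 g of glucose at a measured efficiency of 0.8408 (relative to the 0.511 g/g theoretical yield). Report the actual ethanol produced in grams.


Actual ethanol: m = 0.511 * 101.18 * 0.8408
m = 43.4719 g

43.4719 g


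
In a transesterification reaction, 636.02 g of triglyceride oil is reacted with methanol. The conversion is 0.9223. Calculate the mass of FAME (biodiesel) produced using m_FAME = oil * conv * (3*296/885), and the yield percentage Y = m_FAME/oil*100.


m_FAME = oil * conv * (3 * 296 / 885) = oil * conv * (888/885)
= 636.02 * 0.9223 * 888 / 885
= 588.5897 g
Y = m_FAME / oil * 100 = conv * (888/885) * 100
= 0.9223 * 888 / 885 * 100
= 92.54%

588.5897 g FAME; Y = 92.54%


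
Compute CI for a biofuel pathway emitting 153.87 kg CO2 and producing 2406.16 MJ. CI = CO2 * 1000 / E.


CI = CO2 * 1000 / E
= 153.87 * 1000 / 2406.16
= 63.9484 g CO2/MJ

63.9484 g CO2/MJ


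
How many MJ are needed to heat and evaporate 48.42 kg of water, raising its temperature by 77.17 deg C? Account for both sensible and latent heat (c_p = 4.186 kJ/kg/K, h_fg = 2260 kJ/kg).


E = m_water * (4.186 * dT + 2260) / 1000
= 48.42 * (4.186 * 77.17 + 2260) / 1000
= 125.0705 MJ

125.0705 MJ


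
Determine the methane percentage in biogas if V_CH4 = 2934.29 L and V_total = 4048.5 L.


CH4% = V_CH4 / V_total * 100
= 2934.29 / 4048.5 * 100
= 72.4784%

72.4784%


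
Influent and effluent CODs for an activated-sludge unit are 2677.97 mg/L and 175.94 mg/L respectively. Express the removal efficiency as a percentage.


eta = (COD_in - COD_out) / COD_in * 100
= (2677.97 - 175.94) / 2677.97 * 100
= 93.4301%

93.4301%


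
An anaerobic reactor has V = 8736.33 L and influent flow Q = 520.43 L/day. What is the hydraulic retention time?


HRT = V / Q
= 8736.33 / 520.43
= 16.7868 days

16.7868 days


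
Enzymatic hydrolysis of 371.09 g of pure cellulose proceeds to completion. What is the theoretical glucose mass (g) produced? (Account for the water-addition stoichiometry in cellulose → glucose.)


glucose = cellulose * 180/162
= 371.09 * 180/162
= 412.3222 g

412.3222 g


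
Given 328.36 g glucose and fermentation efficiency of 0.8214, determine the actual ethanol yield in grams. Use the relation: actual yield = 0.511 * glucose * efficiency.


Actual ethanol: m = 0.511 * 328.36 * 0.8214
m = 137.8243 g

137.8243 g


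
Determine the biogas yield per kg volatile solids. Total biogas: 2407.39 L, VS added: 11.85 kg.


Y = V / VS
= 2407.39 / 11.85
= 203.1553 L/kg VS

203.1553 L/kg VS


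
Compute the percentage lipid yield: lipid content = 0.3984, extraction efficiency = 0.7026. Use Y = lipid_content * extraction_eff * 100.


Y = lipid_content * extraction_eff * 100
= 0.3984 * 0.7026 * 100
= 27.9916%

27.9916%


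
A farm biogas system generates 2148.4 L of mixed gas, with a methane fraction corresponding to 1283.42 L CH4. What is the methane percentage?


CH4% = V_CH4 / V_total * 100
= 1283.42 / 2148.4 * 100
= 59.7384%

59.7384%


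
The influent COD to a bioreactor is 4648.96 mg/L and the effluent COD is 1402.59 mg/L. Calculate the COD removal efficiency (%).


eta = (COD_in - COD_out) / COD_in * 100
= (4648.96 - 1402.59) / 4648.96 * 100
= 69.8300%

69.8300%


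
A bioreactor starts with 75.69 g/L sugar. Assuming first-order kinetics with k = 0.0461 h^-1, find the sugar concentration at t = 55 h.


S = S0 * exp(-k * t)
S = 75.69 * exp(-0.0461 * 55)
S = 5.9963 g/L

5.9963 g/L


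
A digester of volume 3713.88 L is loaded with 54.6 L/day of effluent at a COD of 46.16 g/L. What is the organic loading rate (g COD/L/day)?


OLR = Q * S / V
= 54.6 * 46.16 / 3713.88
= 0.6786 g/L/day

0.6786 g/L/day


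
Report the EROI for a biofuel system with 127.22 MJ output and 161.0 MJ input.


EROI = E_out / E_in
= 127.22 / 161.0
= 0.7902

0.7902


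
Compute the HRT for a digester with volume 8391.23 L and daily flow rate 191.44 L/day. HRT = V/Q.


HRT = V / Q
= 8391.23 / 191.44
= 43.8322 days

43.8322 days


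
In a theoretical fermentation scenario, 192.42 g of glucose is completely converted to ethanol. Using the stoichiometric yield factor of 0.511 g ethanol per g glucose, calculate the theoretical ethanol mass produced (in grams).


Theoretical ethanol yield: m_EtOH = 0.511 * m_glucose
m_EtOH = 0.511 * 192.42 = 98.3266 g

98.3266 g


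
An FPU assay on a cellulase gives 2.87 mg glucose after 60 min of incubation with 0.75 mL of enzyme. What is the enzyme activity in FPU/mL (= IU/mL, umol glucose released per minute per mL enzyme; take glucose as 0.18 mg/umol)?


Activity = glucose_mg / (0.18 mg/umol * V_mL * t_min)
= 2.87 / (0.18 * 0.75 * 60)
= 0.3543 FPU/mL

0.3543 FPU/mL


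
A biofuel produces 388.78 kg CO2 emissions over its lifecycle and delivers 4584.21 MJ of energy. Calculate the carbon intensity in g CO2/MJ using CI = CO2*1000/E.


CI = CO2 * 1000 / E
= 388.78 * 1000 / 4584.21
= 84.8085 g CO2/MJ

84.8085 g CO2/MJ


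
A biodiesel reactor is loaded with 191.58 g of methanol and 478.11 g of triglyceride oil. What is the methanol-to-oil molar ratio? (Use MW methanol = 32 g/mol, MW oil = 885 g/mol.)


Molar ratio = n_MeOH / n_oil = (MeOH/32) / (oil/885) = (MeOH * 885) / (32 * oil)
= (191.58 * 885) / (32 * 478.11)
= 11.0819

11.0819


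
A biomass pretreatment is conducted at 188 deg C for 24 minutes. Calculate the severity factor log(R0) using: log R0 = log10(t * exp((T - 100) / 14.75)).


logR0 = log10(t * exp((T - 100) / 14.75))
= log10(24 * exp((188 - 100) / 14.75))
= 3.9713

3.9713


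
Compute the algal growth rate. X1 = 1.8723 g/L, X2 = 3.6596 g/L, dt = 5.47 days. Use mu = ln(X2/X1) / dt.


mu = ln(X2/X1) / dt
= ln(3.6596/1.8723) / 5.47
= 0.1225 per day

0.1225 per day


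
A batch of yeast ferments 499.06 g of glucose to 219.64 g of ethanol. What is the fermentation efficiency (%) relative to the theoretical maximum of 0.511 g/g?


Fermentation efficiency = (actual / (0.511 * glucose)) * 100
= (219.64 / (0.511 * 499.06)) * 100
= 86.1267%

86.1267%


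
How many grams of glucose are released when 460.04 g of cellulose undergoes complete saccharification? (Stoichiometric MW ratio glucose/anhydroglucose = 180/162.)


glucose = cellulose * 180/162
= 460.04 * 180/162
= 511.1556 g

511.1556 g


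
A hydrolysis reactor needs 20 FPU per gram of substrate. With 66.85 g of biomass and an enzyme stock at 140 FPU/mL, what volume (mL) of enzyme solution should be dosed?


V = dosage * m_sub / activity
V = 20 * 66.85 / 140
V = 9.5500 mL

9.5500 mL


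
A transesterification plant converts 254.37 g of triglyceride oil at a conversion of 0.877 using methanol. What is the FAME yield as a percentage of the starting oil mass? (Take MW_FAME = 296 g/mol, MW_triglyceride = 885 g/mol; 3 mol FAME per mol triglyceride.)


m_FAME = oil * conv * (3 * 296 / 885) = oil * conv * (888/885)
= 254.37 * 0.877 * 888 / 885
= 223.8387 g
Y = m_FAME / oil * 100 = conv * (888/885) * 100
= 0.877 * 888 / 885 * 100
= 88.00%

88.00%


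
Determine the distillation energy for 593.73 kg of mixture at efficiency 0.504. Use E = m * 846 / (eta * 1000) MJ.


E = m * 846 / (eta * 1000)
= 593.73 * 846 / (0.504 * 1000)
= 996.6182 MJ

996.6182 MJ


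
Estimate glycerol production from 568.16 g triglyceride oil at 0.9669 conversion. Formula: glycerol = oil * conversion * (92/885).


glycerol = oil * conv * (92/885)
= 568.16 * 0.9669 * 92 / 885
= 57.1080 g

57.1080 g


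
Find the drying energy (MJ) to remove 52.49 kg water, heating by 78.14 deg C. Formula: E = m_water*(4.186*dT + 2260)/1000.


E = m_water * (4.186 * dT + 2260) / 1000
= 52.49 * (4.186 * 78.14 + 2260) / 1000
= 135.7966 MJ

135.7966 MJ


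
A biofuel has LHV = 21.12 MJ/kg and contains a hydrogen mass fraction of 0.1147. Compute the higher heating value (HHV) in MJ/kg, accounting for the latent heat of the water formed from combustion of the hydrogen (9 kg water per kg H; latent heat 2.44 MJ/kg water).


HHV = LHV + H_frac * 9 * 2.44
= 21.12 + 0.1147 * 9 * 2.44
= 23.6388 MJ/kg

23.6388 MJ/kg


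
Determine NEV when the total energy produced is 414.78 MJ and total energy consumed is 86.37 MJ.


NEV = E_out - E_in
= 414.78 - 86.37
= 328.4100 MJ

328.4100 MJ


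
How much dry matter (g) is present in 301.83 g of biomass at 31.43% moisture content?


Wd = Ww * (1 - MC/100)
= 301.83 * (1 - 31.43/100)
= 206.9648 g

206.9648 g


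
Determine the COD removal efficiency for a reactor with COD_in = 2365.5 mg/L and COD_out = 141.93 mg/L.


eta = (COD_in - COD_out) / COD_in * 100
= (2365.5 - 141.93) / 2365.5 * 100
= 94.0000%

94.0000%


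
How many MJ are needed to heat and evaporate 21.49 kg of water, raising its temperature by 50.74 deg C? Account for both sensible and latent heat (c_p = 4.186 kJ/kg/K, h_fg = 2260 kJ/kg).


E = m_water * (4.186 * dT + 2260) / 1000
= 21.49 * (4.186 * 50.74 + 2260) / 1000
= 53.1318 MJ

53.1318 MJ


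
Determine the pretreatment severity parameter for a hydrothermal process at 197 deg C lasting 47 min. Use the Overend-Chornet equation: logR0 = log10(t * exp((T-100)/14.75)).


logR0 = log10(t * exp((T - 100) / 14.75))
= log10(47 * exp((197 - 100) / 14.75))
= 4.5281

4.5281


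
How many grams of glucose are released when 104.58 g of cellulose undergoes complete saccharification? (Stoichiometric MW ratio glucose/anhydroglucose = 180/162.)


glucose = cellulose * 180/162
= 104.58 * 180/162
= 116.2000 g

116.2000 g


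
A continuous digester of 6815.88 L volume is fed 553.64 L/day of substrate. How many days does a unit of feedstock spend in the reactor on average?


HRT = V / Q
= 6815.88 / 553.64
= 12.3110 days

12.3110 days


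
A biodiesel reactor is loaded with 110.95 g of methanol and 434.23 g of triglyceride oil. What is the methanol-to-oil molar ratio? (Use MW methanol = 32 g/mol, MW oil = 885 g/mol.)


Molar ratio = n_MeOH / n_oil = (MeOH/32) / (oil/885) = (MeOH * 885) / (32 * oil)
= (110.95 * 885) / (32 * 434.23)
= 7.0664

7.0664


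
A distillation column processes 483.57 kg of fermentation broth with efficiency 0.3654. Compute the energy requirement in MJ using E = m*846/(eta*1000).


E = m * 846 / (eta * 1000)
= 483.57 * 846 / (0.3654 * 1000)
= 1119.5956 MJ

1119.5956 MJ


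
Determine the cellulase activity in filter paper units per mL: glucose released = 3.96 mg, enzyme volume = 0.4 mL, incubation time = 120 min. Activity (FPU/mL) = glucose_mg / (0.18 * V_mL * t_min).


Activity = glucose_mg / (0.18 mg/umol * V_mL * t_min)
= 3.96 / (0.18 * 0.4 * 120)
= 0.4583 FPU/mL

0.4583 FPU/mL


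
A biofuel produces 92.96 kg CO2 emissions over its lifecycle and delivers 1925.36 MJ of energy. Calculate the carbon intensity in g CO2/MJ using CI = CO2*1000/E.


CI = CO2 * 1000 / E
= 92.96 * 1000 / 1925.36
= 48.2819 g CO2/MJ

48.2819 g CO2/MJ


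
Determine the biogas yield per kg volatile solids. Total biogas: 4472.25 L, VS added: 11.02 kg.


Y = V / VS
= 4472.25 / 11.02
= 405.8303 L/kg VS

405.8303 L/kg VS


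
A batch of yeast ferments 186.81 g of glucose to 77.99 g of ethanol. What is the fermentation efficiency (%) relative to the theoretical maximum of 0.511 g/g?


Fermentation efficiency = (actual / (0.511 * glucose)) * 100
= (77.99 / (0.511 * 186.81)) * 100
= 81.6992%

81.6992%


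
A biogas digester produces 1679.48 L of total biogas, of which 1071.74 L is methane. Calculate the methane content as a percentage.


CH4% = V_CH4 / V_total * 100
= 1071.74 / 1679.48 * 100
= 63.8138%

63.8138%


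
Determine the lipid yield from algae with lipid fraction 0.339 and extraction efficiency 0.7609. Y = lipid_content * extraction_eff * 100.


Y = lipid_content * extraction_eff * 100
= 0.339 * 0.7609 * 100
= 25.7945%

25.7945%


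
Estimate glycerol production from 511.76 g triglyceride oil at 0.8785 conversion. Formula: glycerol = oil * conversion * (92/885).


glycerol = oil * conv * (92/885)
= 511.76 * 0.8785 * 92 / 885
= 46.7361 g

46.7361 g


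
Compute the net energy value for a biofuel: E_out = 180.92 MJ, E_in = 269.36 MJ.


NEV = E_out - E_in
= 180.92 - 269.36
= -88.4400 MJ

-88.4400 MJ


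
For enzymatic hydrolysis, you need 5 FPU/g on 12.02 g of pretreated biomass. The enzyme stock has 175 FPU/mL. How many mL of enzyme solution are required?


V = dosage * m_sub / activity
V = 5 * 12.02 / 175
V = 0.3434 mL

0.3434 mL


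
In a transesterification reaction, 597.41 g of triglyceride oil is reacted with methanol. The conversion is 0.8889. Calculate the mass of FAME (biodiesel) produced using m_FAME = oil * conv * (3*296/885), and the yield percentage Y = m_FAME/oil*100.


m_FAME = oil * conv * (3 * 296 / 885) = oil * conv * (888/885)
= 597.41 * 0.8889 * 888 / 885
= 532.8379 g
Y = m_FAME / oil * 100 = conv * (888/885) * 100
= 0.8889 * 888 / 885 * 100
= 89.19%

532.8379 g FAME; Y = 89.19%


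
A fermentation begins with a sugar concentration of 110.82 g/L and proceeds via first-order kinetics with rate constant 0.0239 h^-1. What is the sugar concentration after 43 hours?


S = S0 * exp(-k * t)
S = 110.82 * exp(-0.0239 * 43)
S = 39.6546 g/L

39.6546 g/L


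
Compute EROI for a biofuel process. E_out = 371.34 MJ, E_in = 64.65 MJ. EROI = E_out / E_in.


EROI = E_out / E_in
= 371.34 / 64.65
= 5.7439

5.7439


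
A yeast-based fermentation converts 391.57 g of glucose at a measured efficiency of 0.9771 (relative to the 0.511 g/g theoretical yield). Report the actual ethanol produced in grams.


Actual ethanol: m = 0.511 * 391.57 * 0.9771
m = 195.5102 g

195.5102 g


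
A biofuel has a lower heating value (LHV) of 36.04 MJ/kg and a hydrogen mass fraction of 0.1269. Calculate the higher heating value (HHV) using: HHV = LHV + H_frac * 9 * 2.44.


HHV = LHV + H_frac * 9 * 2.44
= 36.04 + 0.1269 * 9 * 2.44
= 38.8267 MJ/kg

38.8267 MJ/kg


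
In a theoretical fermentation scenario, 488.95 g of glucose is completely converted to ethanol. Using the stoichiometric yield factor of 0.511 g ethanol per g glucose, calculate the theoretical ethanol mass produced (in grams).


Theoretical ethanol yield: m_EtOH = 0.511 * m_glucose
m_EtOH = 0.511 * 488.95 = 249.8535 g

249.8535 g


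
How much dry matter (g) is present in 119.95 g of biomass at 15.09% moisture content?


Wd = Ww * (1 - MC/100)
= 119.95 * (1 - 15.09/100)
= 101.8495 g

101.8495 g


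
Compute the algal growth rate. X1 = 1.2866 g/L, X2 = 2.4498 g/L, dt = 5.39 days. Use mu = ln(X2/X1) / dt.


mu = ln(X2/X1) / dt
= ln(2.4498/1.2866) / 5.39
= 0.1195 per day

0.1195 per day


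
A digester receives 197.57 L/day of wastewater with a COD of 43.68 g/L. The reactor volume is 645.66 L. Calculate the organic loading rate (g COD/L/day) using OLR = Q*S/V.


OLR = Q * S / V
= 197.57 * 43.68 / 645.66
= 13.3659 g/L/day

13.3659 g/L/day


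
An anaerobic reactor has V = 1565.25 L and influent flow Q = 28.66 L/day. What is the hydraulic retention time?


HRT = V / Q
= 1565.25 / 28.66
= 54.6144 days

54.6144 days


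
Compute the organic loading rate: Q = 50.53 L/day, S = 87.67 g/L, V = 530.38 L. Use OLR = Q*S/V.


OLR = Q * S / V
= 50.53 * 87.67 / 530.38
= 8.3524 g/L/day

8.3524 g/L/day


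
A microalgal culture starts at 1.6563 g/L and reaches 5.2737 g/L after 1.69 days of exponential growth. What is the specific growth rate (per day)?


mu = ln(X2/X1) / dt
= ln(5.2737/1.6563) / 1.69
= 0.6853 per day

0.6853 per day


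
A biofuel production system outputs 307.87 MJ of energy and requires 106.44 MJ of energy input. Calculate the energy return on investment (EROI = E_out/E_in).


EROI = E_out / E_in
= 307.87 / 106.44
= 2.8924

2.8924


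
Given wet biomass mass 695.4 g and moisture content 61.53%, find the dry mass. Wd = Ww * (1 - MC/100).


Wd = Ww * (1 - MC/100)
= 695.4 * (1 - 61.53/100)
= 267.5204 g

267.5204 g


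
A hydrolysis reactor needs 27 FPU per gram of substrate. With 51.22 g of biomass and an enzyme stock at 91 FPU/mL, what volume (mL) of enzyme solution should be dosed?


V = dosage * m_sub / activity
V = 27 * 51.22 / 91
V = 15.1971 mL

15.1971 mL


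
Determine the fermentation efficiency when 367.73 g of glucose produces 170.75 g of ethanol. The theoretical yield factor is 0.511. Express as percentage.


Fermentation efficiency = (actual / (0.511 * glucose)) * 100
= (170.75 / (0.511 * 367.73)) * 100
= 90.8680%

90.8680%


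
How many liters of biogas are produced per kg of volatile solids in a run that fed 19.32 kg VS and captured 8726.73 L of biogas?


Y = V / VS
= 8726.73 / 19.32
= 451.6941 L/kg VS

451.6941 L/kg VS


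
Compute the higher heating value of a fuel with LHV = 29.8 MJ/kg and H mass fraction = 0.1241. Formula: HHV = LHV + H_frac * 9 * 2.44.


HHV = LHV + H_frac * 9 * 2.44
= 29.8 + 0.1241 * 9 * 2.44
= 32.5252 MJ/kg

32.5252 MJ/kg


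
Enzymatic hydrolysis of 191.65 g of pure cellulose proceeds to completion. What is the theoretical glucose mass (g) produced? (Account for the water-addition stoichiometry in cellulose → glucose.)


glucose = cellulose * 180/162
= 191.65 * 180/162
= 212.9444 g

212.9444 g


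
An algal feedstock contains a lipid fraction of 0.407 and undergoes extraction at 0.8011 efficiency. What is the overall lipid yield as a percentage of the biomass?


Y = lipid_content * extraction_eff * 100
= 0.407 * 0.8011 * 100
= 32.6048%

32.6048%


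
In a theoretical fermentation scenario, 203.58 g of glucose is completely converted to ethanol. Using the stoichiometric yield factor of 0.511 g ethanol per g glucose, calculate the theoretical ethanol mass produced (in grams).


Theoretical ethanol yield: m_EtOH = 0.511 * m_glucose
m_EtOH = 0.511 * 203.58 = 104.0294 g

104.0294 g


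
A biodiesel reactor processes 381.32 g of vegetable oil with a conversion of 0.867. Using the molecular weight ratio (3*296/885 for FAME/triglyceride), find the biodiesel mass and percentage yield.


m_FAME = oil * conv * (3 * 296 / 885) = oil * conv * (888/885)
= 381.32 * 0.867 * 888 / 885
= 331.7251 g
Y = m_FAME / oil * 100 = conv * (888/885) * 100
= 0.867 * 888 / 885 * 100
= 86.99%

331.7251 g FAME; Y = 86.99%


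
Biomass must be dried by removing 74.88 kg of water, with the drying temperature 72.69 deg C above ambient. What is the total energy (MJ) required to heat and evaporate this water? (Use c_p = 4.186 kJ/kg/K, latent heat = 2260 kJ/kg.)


E = m_water * (4.186 * dT + 2260) / 1000
= 74.88 * (4.186 * 72.69 + 2260) / 1000
= 192.0133 MJ

192.0133 MJ


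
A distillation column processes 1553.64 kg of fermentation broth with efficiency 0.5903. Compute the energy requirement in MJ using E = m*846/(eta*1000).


E = m * 846 / (eta * 1000)
= 1553.64 * 846 / (0.5903 * 1000)
= 2226.6296 MJ

2226.6296 MJ


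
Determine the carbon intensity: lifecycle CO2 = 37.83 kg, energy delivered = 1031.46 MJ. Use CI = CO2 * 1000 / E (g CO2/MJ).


CI = CO2 * 1000 / E
= 37.83 * 1000 / 1031.46
= 36.6762 g CO2/MJ

36.6762 g CO2/MJ


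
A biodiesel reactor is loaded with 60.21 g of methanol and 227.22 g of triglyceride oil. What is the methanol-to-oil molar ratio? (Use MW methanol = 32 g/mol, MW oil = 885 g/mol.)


Molar ratio = n_MeOH / n_oil = (MeOH/32) / (oil/885) = (MeOH * 885) / (32 * oil)
= (60.21 * 885) / (32 * 227.22)
= 7.3285

7.3285


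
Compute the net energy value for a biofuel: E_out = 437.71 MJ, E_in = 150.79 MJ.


NEV = E_out - E_in
= 437.71 - 150.79
= 286.9200 MJ

286.9200 MJ


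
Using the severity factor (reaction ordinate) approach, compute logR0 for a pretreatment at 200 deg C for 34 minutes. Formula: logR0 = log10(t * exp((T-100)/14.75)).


logR0 = log10(t * exp((T - 100) / 14.75))
= log10(34 * exp((200 - 100) / 14.75))
= 4.4758

4.4758


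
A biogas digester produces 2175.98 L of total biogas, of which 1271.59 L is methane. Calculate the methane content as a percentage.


CH4% = V_CH4 / V_total * 100
= 1271.59 / 2175.98 * 100
= 58.4376%

58.4376%


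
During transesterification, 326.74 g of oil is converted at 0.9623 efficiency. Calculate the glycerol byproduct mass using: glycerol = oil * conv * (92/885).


glycerol = oil * conv * (92/885)
= 326.74 * 0.9623 * 92 / 885
= 32.6857 g

32.6857 g


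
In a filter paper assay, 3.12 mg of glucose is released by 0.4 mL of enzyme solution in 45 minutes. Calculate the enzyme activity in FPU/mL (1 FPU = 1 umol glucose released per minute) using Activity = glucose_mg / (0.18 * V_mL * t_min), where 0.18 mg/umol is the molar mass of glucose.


Activity = glucose_mg / (0.18 mg/umol * V_mL * t_min)
= 3.12 / (0.18 * 0.4 * 45)
= 0.9630 FPU/mL

0.9630 FPU/mL


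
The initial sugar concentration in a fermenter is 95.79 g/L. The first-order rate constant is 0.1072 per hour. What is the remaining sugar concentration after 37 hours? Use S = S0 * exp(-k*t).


S = S0 * exp(-k * t)
S = 95.79 * exp(-0.1072 * 37)
S = 1.8144 g/L

1.8144 g/L


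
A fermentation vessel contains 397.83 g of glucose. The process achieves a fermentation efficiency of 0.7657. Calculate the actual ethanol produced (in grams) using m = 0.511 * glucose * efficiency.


Actual ethanol: m = 0.511 * 397.83 * 0.7657
m = 155.6600 g

155.6600 g


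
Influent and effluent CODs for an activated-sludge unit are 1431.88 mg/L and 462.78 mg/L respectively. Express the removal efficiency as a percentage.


eta = (COD_in - COD_out) / COD_in * 100
= (1431.88 - 462.78) / 1431.88 * 100
= 67.6803%

67.6803%


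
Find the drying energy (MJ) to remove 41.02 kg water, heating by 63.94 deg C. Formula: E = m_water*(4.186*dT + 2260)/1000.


E = m_water * (4.186 * dT + 2260) / 1000
= 41.02 * (4.186 * 63.94 + 2260) / 1000
= 103.6843 MJ

103.6843 MJ


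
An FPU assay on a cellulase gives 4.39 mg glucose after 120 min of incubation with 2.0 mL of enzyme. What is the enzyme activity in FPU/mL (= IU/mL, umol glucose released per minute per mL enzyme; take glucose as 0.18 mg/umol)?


Activity = glucose_mg / (0.18 mg/umol * V_mL * t_min)
= 4.39 / (0.18 * 2.0 * 120)
= 0.1016 FPU/mL

0.1016 FPU/mL


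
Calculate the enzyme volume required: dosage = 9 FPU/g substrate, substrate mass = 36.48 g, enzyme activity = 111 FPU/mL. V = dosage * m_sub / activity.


V = dosage * m_sub / activity
V = 9 * 36.48 / 111
V = 2.9578 mL

2.9578 mL


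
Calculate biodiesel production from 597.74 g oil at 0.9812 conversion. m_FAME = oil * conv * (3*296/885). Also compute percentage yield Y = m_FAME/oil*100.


m_FAME = oil * conv * (3 * 296 / 885) = oil * conv * (888/885)
= 597.74 * 0.9812 * 888 / 885
= 588.4906 g
Y = m_FAME / oil * 100 = conv * (888/885) * 100
= 0.9812 * 888 / 885 * 100
= 98.45%

588.4906 g FAME; Y = 98.45%


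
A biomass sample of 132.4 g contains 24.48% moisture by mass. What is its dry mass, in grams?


Wd = Ww * (1 - MC/100)
= 132.4 * (1 - 24.48/100)
= 99.9885 g

99.9885 g


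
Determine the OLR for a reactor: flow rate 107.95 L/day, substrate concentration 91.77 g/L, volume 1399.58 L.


OLR = Q * S / V
= 107.95 * 91.77 / 1399.58
= 7.0782 g/L/day

7.0782 g/L/day


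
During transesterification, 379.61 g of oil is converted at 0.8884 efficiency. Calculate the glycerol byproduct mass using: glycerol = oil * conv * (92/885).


glycerol = oil * conv * (92/885)
= 379.61 * 0.8884 * 92 / 885
= 35.0583 g

35.0583 g


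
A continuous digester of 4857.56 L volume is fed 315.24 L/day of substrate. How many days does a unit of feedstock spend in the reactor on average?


HRT = V / Q
= 4857.56 / 315.24
= 15.4091 days

15.4091 days


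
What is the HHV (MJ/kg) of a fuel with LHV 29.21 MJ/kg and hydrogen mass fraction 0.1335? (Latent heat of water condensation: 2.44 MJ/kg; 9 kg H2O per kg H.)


HHV = LHV + H_frac * 9 * 2.44
= 29.21 + 0.1335 * 9 * 2.44
= 32.1417 MJ/kg

32.1417 MJ/kg


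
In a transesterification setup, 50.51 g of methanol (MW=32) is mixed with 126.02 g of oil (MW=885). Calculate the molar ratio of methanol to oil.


Molar ratio = n_MeOH / n_oil = (MeOH/32) / (oil/885) = (MeOH * 885) / (32 * oil)
= (50.51 * 885) / (32 * 126.02)
= 11.0849

11.0849


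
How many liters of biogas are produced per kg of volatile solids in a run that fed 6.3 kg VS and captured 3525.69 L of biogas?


Y = V / VS
= 3525.69 / 6.3
= 559.6333 L/kg VS

559.6333 L/kg VS


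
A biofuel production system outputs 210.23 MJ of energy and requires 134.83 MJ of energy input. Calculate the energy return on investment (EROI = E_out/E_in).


EROI = E_out / E_in
= 210.23 / 134.83
= 1.5592

1.5592


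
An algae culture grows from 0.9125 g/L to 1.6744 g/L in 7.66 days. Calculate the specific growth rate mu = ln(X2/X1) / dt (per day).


mu = ln(X2/X1) / dt
= ln(1.6744/0.9125) / 7.66
= 0.0792 per day

0.0792 per day


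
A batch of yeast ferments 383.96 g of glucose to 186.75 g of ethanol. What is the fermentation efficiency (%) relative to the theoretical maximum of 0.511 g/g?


Fermentation efficiency = (actual / (0.511 * glucose)) * 100
= (186.75 / (0.511 * 383.96)) * 100
= 95.1818%

95.1818%


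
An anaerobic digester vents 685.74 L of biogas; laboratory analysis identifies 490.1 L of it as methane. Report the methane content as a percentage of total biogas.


CH4% = V_CH4 / V_total * 100
= 490.1 / 685.74 * 100
= 71.4702%

71.4702%


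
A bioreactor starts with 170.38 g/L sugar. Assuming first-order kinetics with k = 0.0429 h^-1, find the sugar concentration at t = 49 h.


S = S0 * exp(-k * t)
S = 170.38 * exp(-0.0429 * 49)
S = 20.8204 g/L

20.8204 g/L


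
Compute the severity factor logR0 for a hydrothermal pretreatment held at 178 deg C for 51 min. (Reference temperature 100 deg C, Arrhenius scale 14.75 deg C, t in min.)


logR0 = log10(t * exp((T - 100) / 14.75))
= log10(51 * exp((178 - 100) / 14.75))
= 4.0042

4.0042


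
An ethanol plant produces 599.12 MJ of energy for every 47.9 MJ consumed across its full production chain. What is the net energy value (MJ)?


NEV = E_out - E_in
= 599.12 - 47.9
= 551.2200 MJ

551.2200 MJ


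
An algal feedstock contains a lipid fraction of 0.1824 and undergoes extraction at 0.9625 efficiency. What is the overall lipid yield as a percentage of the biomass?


Y = lipid_content * extraction_eff * 100
= 0.1824 * 0.9625 * 100
= 17.5560%

17.5560%


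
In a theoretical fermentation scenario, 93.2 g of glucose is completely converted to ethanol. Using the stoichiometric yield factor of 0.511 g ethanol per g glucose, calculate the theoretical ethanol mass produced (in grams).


Theoretical ethanol yield: m_EtOH = 0.511 * m_glucose
m_EtOH = 0.511 * 93.2 = 47.6252 g

47.6252 g


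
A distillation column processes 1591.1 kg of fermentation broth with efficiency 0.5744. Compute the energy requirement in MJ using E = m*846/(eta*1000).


E = m * 846 / (eta * 1000)
= 1591.1 * 846 / (0.5744 * 1000)
= 2343.4377 MJ

2343.4377 MJ


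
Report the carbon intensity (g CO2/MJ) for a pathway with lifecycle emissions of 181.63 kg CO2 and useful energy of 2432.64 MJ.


CI = CO2 * 1000 / E
= 181.63 * 1000 / 2432.64
= 74.6637 g CO2/MJ

74.6637 g CO2/MJ


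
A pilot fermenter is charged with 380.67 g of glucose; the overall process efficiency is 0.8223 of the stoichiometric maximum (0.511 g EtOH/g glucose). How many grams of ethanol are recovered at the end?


Actual ethanol: m = 0.511 * 380.67 * 0.8223
m = 159.9557 g

159.9557 g


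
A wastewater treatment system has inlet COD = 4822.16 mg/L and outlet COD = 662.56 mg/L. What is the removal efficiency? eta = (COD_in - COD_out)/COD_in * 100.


eta = (COD_in - COD_out) / COD_in * 100
= (4822.16 - 662.56) / 4822.16 * 100
= 86.2601%

86.2601%


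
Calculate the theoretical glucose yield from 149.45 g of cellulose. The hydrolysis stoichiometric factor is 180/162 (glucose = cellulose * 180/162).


glucose = cellulose * 180/162
= 149.45 * 180/162
= 166.0556 g

166.0556 g


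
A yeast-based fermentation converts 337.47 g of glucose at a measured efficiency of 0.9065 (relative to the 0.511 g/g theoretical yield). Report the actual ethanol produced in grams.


Actual ethanol: m = 0.511 * 337.47 * 0.9065
m = 156.3234 g

156.3234 g


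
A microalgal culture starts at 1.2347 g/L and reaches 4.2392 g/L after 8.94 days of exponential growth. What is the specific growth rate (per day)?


mu = ln(X2/X1) / dt
= ln(4.2392/1.2347) / 8.94
= 0.1380 per day

0.1380 per day


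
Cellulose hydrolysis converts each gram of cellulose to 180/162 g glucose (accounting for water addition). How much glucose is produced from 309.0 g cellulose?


glucose = cellulose * 180/162
= 309.0 * 180/162
= 343.3333 g

343.3333 g


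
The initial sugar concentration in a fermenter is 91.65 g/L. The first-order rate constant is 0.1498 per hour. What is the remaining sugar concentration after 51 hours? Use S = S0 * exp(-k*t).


S = S0 * exp(-k * t)
S = 91.65 * exp(-0.1498 * 51)
S = 0.0441 g/L

0.0441 g/L


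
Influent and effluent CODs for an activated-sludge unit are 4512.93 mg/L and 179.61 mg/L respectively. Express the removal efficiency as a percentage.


eta = (COD_in - COD_out) / COD_in * 100
= (4512.93 - 179.61) / 4512.93 * 100
= 96.0201%

96.0201%


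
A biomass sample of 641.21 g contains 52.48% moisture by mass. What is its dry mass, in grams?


Wd = Ww * (1 - MC/100)
= 641.21 * (1 - 52.48/100)
= 304.7030 g

304.7030 g


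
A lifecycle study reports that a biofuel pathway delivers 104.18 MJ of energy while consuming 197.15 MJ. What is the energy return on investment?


EROI = E_out / E_in
= 104.18 / 197.15
= 0.5284

0.5284


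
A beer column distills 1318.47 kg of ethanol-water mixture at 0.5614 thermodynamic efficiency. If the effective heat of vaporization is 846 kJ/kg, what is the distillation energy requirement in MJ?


E = m * 846 / (eta * 1000)
= 1318.47 * 846 / (0.5614 * 1000)
= 1986.8643 MJ

1986.8643 MJ


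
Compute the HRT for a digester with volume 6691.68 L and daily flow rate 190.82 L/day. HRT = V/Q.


HRT = V / Q
= 6691.68 / 190.82
= 35.0680 days

35.0680 days
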